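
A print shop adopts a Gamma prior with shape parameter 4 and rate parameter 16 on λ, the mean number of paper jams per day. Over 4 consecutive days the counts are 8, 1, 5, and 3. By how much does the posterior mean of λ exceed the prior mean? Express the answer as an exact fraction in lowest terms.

Total count: 8 + 1 + 5 + 3 = 17.
Total exposure: 4 days.
Conjugate update: add total count to the shape and total exposure to the rate, giving Gamma(21, 20).
Posterior mean = 21/20 = 21/20; prior mean = 4/16 = 1/4. Difference = 21/20 − 1/4 = 4/5.

4/5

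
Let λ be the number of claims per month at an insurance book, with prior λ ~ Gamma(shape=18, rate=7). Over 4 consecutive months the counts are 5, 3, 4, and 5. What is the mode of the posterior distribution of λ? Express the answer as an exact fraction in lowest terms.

34/11

Total count: 5 + 3 + 4 + 5 = 17.
Total exposure: 4 months.
Posterior: α' = 18 + 17 = 35, β' = 7 + 4 = 11.
Posterior mode = (α'−1)/β' = 34/11.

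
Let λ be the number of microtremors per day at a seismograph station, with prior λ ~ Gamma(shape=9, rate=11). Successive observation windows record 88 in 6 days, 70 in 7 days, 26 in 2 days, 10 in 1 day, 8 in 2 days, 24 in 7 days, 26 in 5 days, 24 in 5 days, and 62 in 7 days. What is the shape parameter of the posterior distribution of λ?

347

Total count: 88 + 70 + 26 + 10 + 8 + 24 + 26 + 24 + 62 = 338.
Total exposure: 6 + 7 + 2 + 1 + 2 + 7 + 5 + 5 + 7 = 42 days.
Conjugate update: add total count to the shape and total exposure to the rate, giving Gamma(347, 53).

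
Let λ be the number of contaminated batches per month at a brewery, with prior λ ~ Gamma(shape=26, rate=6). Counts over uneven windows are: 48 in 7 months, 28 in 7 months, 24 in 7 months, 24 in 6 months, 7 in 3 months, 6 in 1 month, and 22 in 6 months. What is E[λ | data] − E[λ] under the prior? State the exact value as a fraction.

Total count: 48 + 28 + 24 + 24 + 7 + 6 + 22 = 159.
Total exposure: 7 + 7 + 7 + 6 + 3 + 1 + 6 = 37 months.
The Gamma prior is conjugate for the Poisson rate, so λ | data ~ Gamma(26+159, 6+37) = Gamma(185, 43).
Posterior mean = 185/43 = 185/43; prior mean = 26/6 = 13/3. Difference = 185/43 − 13/3 = -4/129.

-4/129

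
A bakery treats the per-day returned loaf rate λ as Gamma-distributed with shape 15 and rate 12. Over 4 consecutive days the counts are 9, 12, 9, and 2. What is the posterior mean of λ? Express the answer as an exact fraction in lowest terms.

Total count: 9 + 12 + 9 + 2 = 32.
Total exposure: 4 days.
Gamma(α, β) with Poisson data over total exposure Σt gives posterior Gamma(α+Σx, β+Σt) = Gamma(47, 16).
Posterior mean = α'/β' = 47/16.

47/16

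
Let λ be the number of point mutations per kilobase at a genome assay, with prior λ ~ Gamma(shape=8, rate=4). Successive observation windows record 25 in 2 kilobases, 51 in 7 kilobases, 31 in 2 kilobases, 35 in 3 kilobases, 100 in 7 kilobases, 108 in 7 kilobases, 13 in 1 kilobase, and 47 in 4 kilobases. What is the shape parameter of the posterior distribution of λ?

Total count: 25 + 51 + 31 + 35 + 100 + 108 + 13 + 47 = 410.
Total exposure: 2 + 7 + 2 + 3 + 7 + 7 + 1 + 4 = 33 kilobases.
Conjugate update: add total count to the shape and total exposure to the rate, giving Gamma(418, 37).

418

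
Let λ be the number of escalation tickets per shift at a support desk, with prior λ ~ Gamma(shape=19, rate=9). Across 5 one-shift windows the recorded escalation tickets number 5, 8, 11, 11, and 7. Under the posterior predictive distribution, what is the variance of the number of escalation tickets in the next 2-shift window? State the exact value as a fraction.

Total count: 5 + 8 + 11 + 11 + 7 = 42.
Total exposure: 5 shifts.
Gamma(α, β) with Poisson data over total exposure Σt gives posterior Gamma(α+Σx, β+Σt) = Gamma(61, 14).
The posterior predictive for a window of length T is Negative Binomial with variance T·α'·(β'+T)/β'² = 2·61·16/196 = 488/49.

488/49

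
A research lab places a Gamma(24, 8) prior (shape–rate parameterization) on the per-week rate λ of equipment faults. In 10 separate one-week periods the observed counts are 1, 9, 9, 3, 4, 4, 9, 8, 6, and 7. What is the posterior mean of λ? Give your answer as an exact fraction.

14/3

Total count: 1 + 9 + 9 + 3 + 4 + 4 + 9 + 8 + 6 + 7 = 60.
Total exposure: 10 weeks.
Posterior: α' = 24 + 60 = 84, β' = 8 + 10 = 18.
Posterior mean = α'/β' = 84/18 = 14/3.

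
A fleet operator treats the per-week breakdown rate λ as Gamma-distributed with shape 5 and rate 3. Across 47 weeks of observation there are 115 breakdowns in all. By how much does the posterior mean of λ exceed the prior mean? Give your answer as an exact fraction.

Total count 115 over total exposure 47 weeks.
Conjugate update: add total count to the shape and total exposure to the rate, giving Gamma(120, 50).
Posterior mean = 120/50 = 12/5; prior mean = 5/3 = 5/3. Difference = 12/5 − 5/3 = 11/15.

11/15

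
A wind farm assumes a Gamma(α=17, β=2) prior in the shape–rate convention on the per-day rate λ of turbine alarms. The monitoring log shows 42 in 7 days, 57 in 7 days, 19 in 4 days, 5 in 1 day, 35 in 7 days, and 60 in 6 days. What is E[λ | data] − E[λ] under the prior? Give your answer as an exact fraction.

Total count: 42 + 57 + 19 + 5 + 35 + 60 = 218.
Total exposure: 7 + 7 + 4 + 1 + 7 + 6 = 32 days.
By Gamma–Poisson conjugacy, the posterior is Gamma(α + Σx, β + Σt) = Gamma(17 + 218, 2 + 32) = Gamma(235, 34).
Posterior mean = 235/34 = 235/34; prior mean = 17/2 = 17/2. Difference = 235/34 − 17/2 = -27/17.

-27/17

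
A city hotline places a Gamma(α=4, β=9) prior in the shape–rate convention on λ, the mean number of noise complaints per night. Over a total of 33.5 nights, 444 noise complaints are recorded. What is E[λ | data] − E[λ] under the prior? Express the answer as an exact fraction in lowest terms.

7724/765

Total count 444 over total exposure 33.5 nights.
By Gamma–Poisson conjugacy, the posterior is Gamma(α + Σx, β + Σt) = Gamma(4 + 444, 9 + 33.5) = Gamma(448, 85/2).
Posterior mean = 448/(85/2) = 896/85; prior mean = 4/9 = 4/9. Difference = 896/85 − 4/9 = 7724/765.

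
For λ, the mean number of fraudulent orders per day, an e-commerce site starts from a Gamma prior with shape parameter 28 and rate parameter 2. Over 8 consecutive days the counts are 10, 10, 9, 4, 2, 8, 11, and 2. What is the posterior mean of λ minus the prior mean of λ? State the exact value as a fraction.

Total count: 10 + 10 + 9 + 4 + 2 + 8 + 11 + 2 = 56.
Total exposure: 8 days.
The Gamma prior is conjugate for the Poisson rate, so λ | data ~ Gamma(28+56, 2+8) = Gamma(84, 10).
Posterior mean = 84/10 = 42/5; prior mean = 28/2 = 14. Difference = 42/5 − 14 = -28/5.

-28/5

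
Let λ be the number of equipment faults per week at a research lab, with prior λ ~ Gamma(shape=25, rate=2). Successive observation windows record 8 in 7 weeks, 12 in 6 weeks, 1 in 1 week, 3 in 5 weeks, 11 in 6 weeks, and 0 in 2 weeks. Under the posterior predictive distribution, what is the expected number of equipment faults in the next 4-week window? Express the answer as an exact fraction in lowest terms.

240/29

Total count: 8 + 12 + 1 + 3 + 11 + 0 = 35.
Total exposure: 7 + 6 + 1 + 5 + 6 + 2 = 27 weeks.
Gamma(α, β) with Poisson data over total exposure Σt gives posterior Gamma(α+Σx, β+Σt) = Gamma(60, 29).
Predictive mean over a 4-week window = T·E[λ|data] = 4·60/29 = 240/29.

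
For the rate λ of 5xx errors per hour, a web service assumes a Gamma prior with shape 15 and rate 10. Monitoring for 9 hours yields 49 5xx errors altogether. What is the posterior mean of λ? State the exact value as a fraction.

Total count 49 over total exposure 9 hours.
Posterior: α' = 15 + 49 = 64, β' = 10 + 9 = 19.
Posterior mean = α'/β' = 64/19.

64/19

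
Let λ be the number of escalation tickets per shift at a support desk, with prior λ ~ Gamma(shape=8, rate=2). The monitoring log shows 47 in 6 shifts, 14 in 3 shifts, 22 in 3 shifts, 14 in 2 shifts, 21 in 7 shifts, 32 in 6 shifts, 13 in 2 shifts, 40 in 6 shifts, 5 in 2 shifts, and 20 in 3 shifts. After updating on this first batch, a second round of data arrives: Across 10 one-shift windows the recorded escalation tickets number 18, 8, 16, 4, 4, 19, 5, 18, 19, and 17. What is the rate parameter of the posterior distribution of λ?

52

Total count: 47 + 14 + 22 + 14 + 21 + 32 + 13 + 40 + 5 + 20 = 228.
Total exposure: 6 + 3 + 3 + 2 + 7 + 6 + 2 + 6 + 2 + 3 = 40 shifts.
After the first batch: Gamma(8 + 228, 2 + 40) = Gamma(236, 42).
Total count: 18 + 8 + 16 + 4 + 4 + 19 + 5 + 18 + 19 + 17 = 128.
Total exposure: 10 shifts.
After the second batch: Gamma(236 + 128, 42 + 10) = Gamma(364, 52).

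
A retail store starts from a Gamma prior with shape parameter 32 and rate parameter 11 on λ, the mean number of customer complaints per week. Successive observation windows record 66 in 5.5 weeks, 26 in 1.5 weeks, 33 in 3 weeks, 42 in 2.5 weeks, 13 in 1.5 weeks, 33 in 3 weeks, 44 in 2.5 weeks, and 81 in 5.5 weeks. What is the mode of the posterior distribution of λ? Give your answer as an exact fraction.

41/4

Total count: 66 + 26 + 33 + 42 + 13 + 33 + 44 + 81 = 338.
Total exposure: 5.5 + 1.5 + 3 + 2.5 + 1.5 + 3 + 2.5 + 5.5 = 25 weeks.
The Gamma prior is conjugate for the Poisson rate, so λ | data ~ Gamma(32+338, 11+25) = Gamma(370, 36).
Posterior mode = (α'−1)/β' = 369/36 = 41/4.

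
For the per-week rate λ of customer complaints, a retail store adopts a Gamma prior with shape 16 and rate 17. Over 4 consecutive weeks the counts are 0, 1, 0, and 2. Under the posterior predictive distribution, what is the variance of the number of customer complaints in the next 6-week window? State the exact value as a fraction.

342/49

Total count: 0 + 1 + 0 + 2 = 3.
Total exposure: 4 weeks.
By Gamma–Poisson conjugacy, the posterior is Gamma(α + Σx, β + Σt) = Gamma(16 + 3, 17 + 4) = Gamma(19, 21).
The posterior predictive for a window of length T is Negative Binomial with variance T·α'·(β'+T)/β'² = 6·19·27/441 = 342/49.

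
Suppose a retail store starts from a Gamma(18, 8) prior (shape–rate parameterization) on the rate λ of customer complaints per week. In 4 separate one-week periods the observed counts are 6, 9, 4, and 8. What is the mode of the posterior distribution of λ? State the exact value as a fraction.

11/3

Total count: 6 + 9 + 4 + 8 = 27.
Total exposure: 4 weeks.
Conjugate update: add total count to the shape and total exposure to the rate, giving Gamma(45, 12).
Posterior mode = (α'−1)/β' = 44/12 = 11/3.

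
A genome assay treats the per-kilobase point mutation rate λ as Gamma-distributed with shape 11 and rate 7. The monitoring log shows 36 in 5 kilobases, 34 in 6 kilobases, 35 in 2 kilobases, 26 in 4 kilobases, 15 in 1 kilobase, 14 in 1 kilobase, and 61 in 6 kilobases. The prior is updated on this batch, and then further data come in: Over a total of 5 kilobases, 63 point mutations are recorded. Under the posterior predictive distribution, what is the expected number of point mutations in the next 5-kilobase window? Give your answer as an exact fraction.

1475/37

Total count: 36 + 34 + 35 + 26 + 15 + 14 + 61 = 221.
Total exposure: 5 + 6 + 2 + 4 + 1 + 1 + 6 = 25 kilobases.
After the first batch: Gamma(11 + 221, 7 + 25) = Gamma(232, 32).
Total count 63 over total exposure 5 kilobases.
After the second batch: Gamma(232 + 63, 32 + 5) = Gamma(295, 37).
Predictive mean over a 5-kilobase window = T·E[λ|data] = 5·295/37 = 1475/37.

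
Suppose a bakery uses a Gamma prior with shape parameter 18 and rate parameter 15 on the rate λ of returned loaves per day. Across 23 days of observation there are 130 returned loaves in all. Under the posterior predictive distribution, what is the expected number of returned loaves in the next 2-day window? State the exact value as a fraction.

148/19

Total count 130 over total exposure 23 days.
Conjugate update: add total count to the shape and total exposure to the rate, giving Gamma(148, 38).
Predictive mean over a 2-day window = T·E[λ|data] = 2·148/38 = 148/19.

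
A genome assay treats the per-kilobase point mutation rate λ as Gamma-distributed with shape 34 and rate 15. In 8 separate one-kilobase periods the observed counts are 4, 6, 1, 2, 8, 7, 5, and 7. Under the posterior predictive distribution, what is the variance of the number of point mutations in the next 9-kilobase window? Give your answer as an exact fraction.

21312/529

Total count: 4 + 6 + 1 + 2 + 8 + 7 + 5 + 7 = 40.
Total exposure: 8 kilobases.
Posterior: α' = 34 + 40 = 74, β' = 15 + 8 = 23.
The posterior predictive for a window of length T is Negative Binomial with variance T·α'·(β'+T)/β'² = 9·74·32/529 = 21312/529.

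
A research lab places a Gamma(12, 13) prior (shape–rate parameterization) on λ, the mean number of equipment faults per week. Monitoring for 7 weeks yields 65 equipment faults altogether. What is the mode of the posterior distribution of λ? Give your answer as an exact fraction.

Total count 65 over total exposure 7 weeks.
The Gamma prior is conjugate for the Poisson rate, so λ | data ~ Gamma(12+65, 13+7) = Gamma(77, 20).
Posterior mode = (α'−1)/β' = 76/20 = 19/5.

19/5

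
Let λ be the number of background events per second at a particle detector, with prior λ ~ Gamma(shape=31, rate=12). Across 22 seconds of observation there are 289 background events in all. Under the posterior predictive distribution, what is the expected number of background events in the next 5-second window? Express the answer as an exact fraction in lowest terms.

800/17

Total count 289 over total exposure 22 seconds.
Conjugate update: add total count to the shape and total exposure to the rate, giving Gamma(320, 34).
Predictive mean over a 5-second window = T·E[λ|data] = 5·320/34 = 800/17.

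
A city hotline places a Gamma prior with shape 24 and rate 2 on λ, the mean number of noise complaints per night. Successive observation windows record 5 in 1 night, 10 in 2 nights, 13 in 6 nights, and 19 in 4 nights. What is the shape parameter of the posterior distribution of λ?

71

Total count: 5 + 10 + 13 + 19 = 47.
Total exposure: 1 + 2 + 6 + 4 = 13 nights.
The Gamma prior is conjugate for the Poisson rate, so λ | data ~ Gamma(24+47, 2+13) = Gamma(71, 15).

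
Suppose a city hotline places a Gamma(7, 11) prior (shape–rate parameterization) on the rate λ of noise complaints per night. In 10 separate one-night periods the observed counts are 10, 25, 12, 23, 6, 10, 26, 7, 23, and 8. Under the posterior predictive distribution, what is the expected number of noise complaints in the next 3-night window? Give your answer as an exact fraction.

Total count: 10 + 25 + 12 + 23 + 6 + 10 + 26 + 7 + 23 + 8 = 150.
Total exposure: 10 nights.
By Gamma–Poisson conjugacy, the posterior is Gamma(α + Σx, β + Σt) = Gamma(7 + 150, 11 + 10) = Gamma(157, 21).
Predictive mean over a 3-night window = T·E[λ|data] = 3·157/21 = 157/7.

157/7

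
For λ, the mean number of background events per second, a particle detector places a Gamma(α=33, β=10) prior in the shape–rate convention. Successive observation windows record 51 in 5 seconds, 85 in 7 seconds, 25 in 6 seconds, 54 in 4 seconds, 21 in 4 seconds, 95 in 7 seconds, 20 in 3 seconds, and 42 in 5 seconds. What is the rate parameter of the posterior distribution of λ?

Total count: 51 + 85 + 25 + 54 + 21 + 95 + 20 + 42 = 393.
Total exposure: 5 + 7 + 6 + 4 + 4 + 7 + 3 + 5 = 41 seconds.
The Gamma prior is conjugate for the Poisson rate, so λ | data ~ Gamma(33+393, 10+41) = Gamma(426, 51).

51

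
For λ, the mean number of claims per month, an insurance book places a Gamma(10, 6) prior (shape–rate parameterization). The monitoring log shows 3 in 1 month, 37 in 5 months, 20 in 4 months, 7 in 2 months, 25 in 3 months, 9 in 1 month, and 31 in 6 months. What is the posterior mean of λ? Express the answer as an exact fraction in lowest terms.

Total count: 3 + 37 + 20 + 7 + 25 + 9 + 31 = 132.
Total exposure: 1 + 5 + 4 + 2 + 3 + 1 + 6 = 22 months.
Posterior: α' = 10 + 132 = 142, β' = 6 + 22 = 28.
Posterior mean = α'/β' = 142/28 = 71/14.

71/14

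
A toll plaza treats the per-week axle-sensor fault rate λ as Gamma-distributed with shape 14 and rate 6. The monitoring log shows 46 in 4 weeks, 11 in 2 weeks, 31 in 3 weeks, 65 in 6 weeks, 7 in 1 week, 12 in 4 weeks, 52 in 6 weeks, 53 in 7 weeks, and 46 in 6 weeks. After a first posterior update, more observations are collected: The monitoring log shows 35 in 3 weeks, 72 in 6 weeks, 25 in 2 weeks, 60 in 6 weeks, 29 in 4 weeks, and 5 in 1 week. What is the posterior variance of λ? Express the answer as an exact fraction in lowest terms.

Total count: 46 + 11 + 31 + 65 + 7 + 12 + 52 + 53 + 46 = 323.
Total exposure: 4 + 2 + 3 + 6 + 1 + 4 + 6 + 7 + 6 = 39 weeks.
After the first batch: Gamma(14 + 323, 6 + 39) = Gamma(337, 45).
Total count: 35 + 72 + 25 + 60 + 29 + 5 = 226.
Total exposure: 3 + 6 + 2 + 6 + 4 + 1 = 22 weeks.
After the second batch: Gamma(337 + 226, 45 + 22) = Gamma(563, 67).
Posterior variance = α'/β'² = 563/4489.

563/4489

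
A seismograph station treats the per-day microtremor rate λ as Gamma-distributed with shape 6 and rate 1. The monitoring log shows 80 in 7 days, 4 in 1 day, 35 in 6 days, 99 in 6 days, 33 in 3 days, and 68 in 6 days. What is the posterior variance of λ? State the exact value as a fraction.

Total count: 80 + 4 + 35 + 99 + 33 + 68 = 319.
Total exposure: 7 + 1 + 6 + 6 + 3 + 6 = 29 days.
Conjugate update: add total count to the shape and total exposure to the rate, giving Gamma(325, 30).
Posterior variance = α'/β'² = 325/900 = 13/36.

13/36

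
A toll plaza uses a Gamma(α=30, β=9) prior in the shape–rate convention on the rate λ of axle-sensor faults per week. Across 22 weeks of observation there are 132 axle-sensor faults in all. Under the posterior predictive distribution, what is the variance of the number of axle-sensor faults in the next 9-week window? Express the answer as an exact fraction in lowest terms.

Total count 132 over total exposure 22 weeks.
The Gamma prior is conjugate for the Poisson rate, so λ | data ~ Gamma(30+132, 9+22) = Gamma(162, 31).
The posterior predictive for a window of length T is Negative Binomial with variance T·α'·(β'+T)/β'² = 9·162·40/961 = 58320/961.

58320/961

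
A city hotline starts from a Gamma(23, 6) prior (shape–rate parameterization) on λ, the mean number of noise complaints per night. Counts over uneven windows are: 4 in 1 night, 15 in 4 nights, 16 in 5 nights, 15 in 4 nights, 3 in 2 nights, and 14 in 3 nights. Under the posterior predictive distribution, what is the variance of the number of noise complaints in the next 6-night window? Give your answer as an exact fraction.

3348/125

Total count: 4 + 15 + 16 + 15 + 3 + 14 = 67.
Total exposure: 1 + 4 + 5 + 4 + 2 + 3 = 19 nights.
Gamma(α, β) with Poisson data over total exposure Σt gives posterior Gamma(α+Σx, β+Σt) = Gamma(90, 25).
The posterior predictive for a window of length T is Negative Binomial with variance T·α'·(β'+T)/β'² = 6·90·31/625 = 3348/125.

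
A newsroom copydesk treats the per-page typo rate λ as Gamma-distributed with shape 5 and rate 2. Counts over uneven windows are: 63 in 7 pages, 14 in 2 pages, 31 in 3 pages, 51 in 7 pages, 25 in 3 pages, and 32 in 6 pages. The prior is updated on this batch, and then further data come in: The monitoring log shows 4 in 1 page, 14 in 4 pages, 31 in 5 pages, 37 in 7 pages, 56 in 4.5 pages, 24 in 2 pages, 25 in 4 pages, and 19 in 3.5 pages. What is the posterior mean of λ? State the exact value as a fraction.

431/61

Total count: 63 + 14 + 31 + 51 + 25 + 32 = 216.
Total exposure: 7 + 2 + 3 + 7 + 3 + 6 = 28 pages.
After the first batch: Gamma(5 + 216, 2 + 28) = Gamma(221, 30).
Total count: 4 + 14 + 31 + 37 + 56 + 24 + 25 + 19 = 210.
Total exposure: 1 + 4 + 5 + 7 + 4.5 + 2 + 4 + 3.5 = 31 pages.
After the second batch: Gamma(221 + 210, 30 + 31) = Gamma(431, 61).
Posterior mean = α'/β' = 431/61.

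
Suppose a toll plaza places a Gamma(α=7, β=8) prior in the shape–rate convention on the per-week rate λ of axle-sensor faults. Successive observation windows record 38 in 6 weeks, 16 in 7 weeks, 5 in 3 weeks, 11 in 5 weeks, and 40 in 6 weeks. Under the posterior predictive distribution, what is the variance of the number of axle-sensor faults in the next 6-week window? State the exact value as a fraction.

28782/1225

Total count: 38 + 16 + 5 + 11 + 40 = 110.
Total exposure: 6 + 7 + 3 + 5 + 6 = 27 weeks.
Gamma(α, β) with Poisson data over total exposure Σt gives posterior Gamma(α+Σx, β+Σt) = Gamma(117, 35).
The posterior predictive for a window of length T is Negative Binomial with variance T·α'·(β'+T)/β'² = 6·117·41/1225 = 28782/1225.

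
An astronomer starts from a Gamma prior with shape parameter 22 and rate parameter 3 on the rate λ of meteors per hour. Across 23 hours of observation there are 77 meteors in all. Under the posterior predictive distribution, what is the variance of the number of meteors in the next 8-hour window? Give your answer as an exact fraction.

Total count 77 over total exposure 23 hours.
Posterior: α' = 22 + 77 = 99, β' = 3 + 23 = 26.
The posterior predictive for a window of length T is Negative Binomial with variance T·α'·(β'+T)/β'² = 8·99·34/676 = 6732/169.

6732/169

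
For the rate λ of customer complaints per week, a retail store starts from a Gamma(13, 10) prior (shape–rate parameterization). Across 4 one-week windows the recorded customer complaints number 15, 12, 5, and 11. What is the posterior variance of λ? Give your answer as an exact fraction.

2/7

Total count: 15 + 12 + 5 + 11 = 43.
Total exposure: 4 weeks.
By Gamma–Poisson conjugacy, the posterior is Gamma(α + Σx, β + Σt) = Gamma(13 + 43, 10 + 4) = Gamma(56, 14).
Posterior variance = α'/β'² = 56/196 = 2/7.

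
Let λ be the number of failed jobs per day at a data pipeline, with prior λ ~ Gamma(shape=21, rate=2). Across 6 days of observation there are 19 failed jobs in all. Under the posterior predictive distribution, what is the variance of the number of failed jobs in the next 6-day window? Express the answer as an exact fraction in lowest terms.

105/2

Total count 19 over total exposure 6 days.
Gamma(α, β) with Poisson data over total exposure Σt gives posterior Gamma(α+Σx, β+Σt) = Gamma(40, 8).
The posterior predictive for a window of length T is Negative Binomial with variance T·α'·(β'+T)/β'² = 6·40·14/64 = 105/2.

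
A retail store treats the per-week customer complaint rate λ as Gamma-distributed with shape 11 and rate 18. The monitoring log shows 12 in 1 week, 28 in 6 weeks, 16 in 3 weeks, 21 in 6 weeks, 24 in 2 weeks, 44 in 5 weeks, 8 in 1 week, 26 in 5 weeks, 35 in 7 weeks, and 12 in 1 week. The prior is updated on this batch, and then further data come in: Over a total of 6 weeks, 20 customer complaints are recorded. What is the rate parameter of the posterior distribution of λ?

61

Total count: 12 + 28 + 16 + 21 + 24 + 44 + 8 + 26 + 35 + 12 = 226.
Total exposure: 1 + 6 + 3 + 6 + 2 + 5 + 1 + 5 + 7 + 1 = 37 weeks.
After the first batch: Gamma(11 + 226, 18 + 37) = Gamma(237, 55).
Total count 20 over total exposure 6 weeks.
After the second batch: Gamma(237 + 20, 55 + 6) = Gamma(257, 61).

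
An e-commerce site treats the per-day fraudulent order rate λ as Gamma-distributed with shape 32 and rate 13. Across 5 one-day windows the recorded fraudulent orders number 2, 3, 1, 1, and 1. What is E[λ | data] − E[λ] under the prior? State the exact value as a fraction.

-28/117

Total count: 2 + 3 + 1 + 1 + 1 = 8.
Total exposure: 5 days.
Gamma(α, β) with Poisson data over total exposure Σt gives posterior Gamma(α+Σx, β+Σt) = Gamma(40, 18).
Posterior mean = 40/18 = 20/9; prior mean = 32/13 = 32/13. Difference = 20/9 − 32/13 = -28/117.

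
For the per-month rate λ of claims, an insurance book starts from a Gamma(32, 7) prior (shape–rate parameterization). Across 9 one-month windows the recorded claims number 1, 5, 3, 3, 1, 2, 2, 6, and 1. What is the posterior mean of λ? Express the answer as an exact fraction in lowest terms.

7/2

Total count: 1 + 5 + 3 + 3 + 1 + 2 + 2 + 6 + 1 = 24.
Total exposure: 9 months.
By Gamma–Poisson conjugacy, the posterior is Gamma(α + Σx, β + Σt) = Gamma(32 + 24, 7 + 9) = Gamma(56, 16).
Posterior mean = α'/β' = 56/16 = 7/2.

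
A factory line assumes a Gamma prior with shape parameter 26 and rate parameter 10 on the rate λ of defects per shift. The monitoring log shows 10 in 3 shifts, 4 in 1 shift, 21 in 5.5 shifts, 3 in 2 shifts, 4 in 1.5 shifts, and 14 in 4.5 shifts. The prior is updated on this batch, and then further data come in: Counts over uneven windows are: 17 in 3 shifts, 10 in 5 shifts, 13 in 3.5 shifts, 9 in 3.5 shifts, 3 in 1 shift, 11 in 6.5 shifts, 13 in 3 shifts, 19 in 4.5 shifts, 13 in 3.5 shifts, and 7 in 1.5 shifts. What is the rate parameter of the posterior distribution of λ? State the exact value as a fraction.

Total count: 10 + 4 + 21 + 3 + 4 + 14 = 56.
Total exposure: 3 + 1 + 5.5 + 2 + 1.5 + 4.5 = 17.5 shifts.
After the first batch: Gamma(26 + 56, 10 + 17.5) = Gamma(82, 55/2).
Total count: 17 + 10 + 13 + 9 + 3 + 11 + 13 + 19 + 13 + 7 = 115.
Total exposure: 3 + 5 + 3.5 + 3.5 + 1 + 6.5 + 3 + 4.5 + 3.5 + 1.5 = 35 shifts.
After the second batch: Gamma(82 + 115, 55/2 + 35) = Gamma(197, 125/2).

125/2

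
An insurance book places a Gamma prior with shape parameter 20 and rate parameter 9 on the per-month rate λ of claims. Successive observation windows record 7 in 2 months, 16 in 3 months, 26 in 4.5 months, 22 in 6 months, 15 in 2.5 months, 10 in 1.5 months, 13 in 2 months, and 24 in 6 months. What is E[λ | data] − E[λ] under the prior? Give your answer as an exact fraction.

1294/657

Total count: 7 + 16 + 26 + 22 + 15 + 10 + 13 + 24 = 133.
Total exposure: 2 + 3 + 4.5 + 6 + 2.5 + 1.5 + 2 + 6 = 27.5 months.
By Gamma–Poisson conjugacy, the posterior is Gamma(α + Σx, β + Σt) = Gamma(20 + 133, 9 + 27.5) = Gamma(153, 73/2).
Posterior mean = 153/(73/2) = 306/73; prior mean = 20/9 = 20/9. Difference = 306/73 − 20/9 = 1294/657.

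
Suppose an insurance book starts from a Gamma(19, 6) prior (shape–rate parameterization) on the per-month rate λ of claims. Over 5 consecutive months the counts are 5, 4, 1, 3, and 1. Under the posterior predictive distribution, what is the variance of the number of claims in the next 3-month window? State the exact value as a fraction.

Total count: 5 + 4 + 1 + 3 + 1 = 14.
Total exposure: 5 months.
The Gamma prior is conjugate for the Poisson rate, so λ | data ~ Gamma(19+14, 6+5) = Gamma(33, 11).
The posterior predictive for a window of length T is Negative Binomial with variance T·α'·(β'+T)/β'² = 3·33·14/121 = 126/11.

126/11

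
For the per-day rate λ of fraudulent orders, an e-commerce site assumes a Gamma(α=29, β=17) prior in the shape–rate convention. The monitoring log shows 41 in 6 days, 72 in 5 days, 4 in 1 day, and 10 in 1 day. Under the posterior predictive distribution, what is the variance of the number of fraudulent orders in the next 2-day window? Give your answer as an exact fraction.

Total count: 41 + 72 + 4 + 10 = 127.
Total exposure: 6 + 5 + 1 + 1 = 13 days.
By Gamma–Poisson conjugacy, the posterior is Gamma(α + Σx, β + Σt) = Gamma(29 + 127, 17 + 13) = Gamma(156, 30).
The posterior predictive for a window of length T is Negative Binomial with variance T·α'·(β'+T)/β'² = 2·156·32/900 = 832/75.

832/75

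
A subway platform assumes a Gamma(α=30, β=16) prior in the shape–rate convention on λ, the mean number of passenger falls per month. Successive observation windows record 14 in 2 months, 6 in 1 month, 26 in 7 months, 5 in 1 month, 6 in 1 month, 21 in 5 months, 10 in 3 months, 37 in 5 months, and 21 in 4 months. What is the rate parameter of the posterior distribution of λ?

45

Total count: 14 + 6 + 26 + 5 + 6 + 21 + 10 + 37 + 21 = 146.
Total exposure: 2 + 1 + 7 + 1 + 1 + 5 + 3 + 5 + 4 = 29 months.
Gamma(α, β) with Poisson data over total exposure Σt gives posterior Gamma(α+Σx, β+Σt) = Gamma(176, 45).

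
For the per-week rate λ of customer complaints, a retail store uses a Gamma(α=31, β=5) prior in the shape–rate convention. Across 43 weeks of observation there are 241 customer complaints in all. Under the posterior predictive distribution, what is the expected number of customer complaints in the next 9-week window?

Total count 241 over total exposure 43 weeks.
Posterior: α' = 31 + 241 = 272, β' = 5 + 43 = 48.
Predictive mean over a 9-week window = T·E[λ|data] = 9·272/48 = 51.

51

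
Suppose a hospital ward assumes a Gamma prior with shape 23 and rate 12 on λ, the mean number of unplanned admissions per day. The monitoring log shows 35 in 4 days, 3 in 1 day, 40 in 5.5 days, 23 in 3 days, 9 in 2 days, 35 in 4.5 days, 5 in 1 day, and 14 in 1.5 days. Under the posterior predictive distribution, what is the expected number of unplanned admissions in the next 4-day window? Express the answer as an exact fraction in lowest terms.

Total count: 35 + 3 + 40 + 23 + 9 + 35 + 5 + 14 = 164.
Total exposure: 4 + 1 + 5.5 + 3 + 2 + 4.5 + 1 + 1.5 = 22.5 days.
By Gamma–Poisson conjugacy, the posterior is Gamma(α + Σx, β + Σt) = Gamma(23 + 164, 12 + 22.5) = Gamma(187, 69/2).
Predictive mean over a 4-day window = T·E[λ|data] = 4·187/(69/2) = 1496/69.

1496/69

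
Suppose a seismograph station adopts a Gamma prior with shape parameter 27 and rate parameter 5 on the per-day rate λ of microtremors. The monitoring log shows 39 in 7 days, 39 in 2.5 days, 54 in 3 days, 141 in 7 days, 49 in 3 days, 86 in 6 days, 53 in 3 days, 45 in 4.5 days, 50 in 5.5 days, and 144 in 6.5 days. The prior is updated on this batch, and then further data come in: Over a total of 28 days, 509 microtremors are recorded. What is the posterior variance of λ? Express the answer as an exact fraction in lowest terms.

412/2187

Total count: 39 + 39 + 54 + 141 + 49 + 86 + 53 + 45 + 50 + 144 = 700.
Total exposure: 7 + 2.5 + 3 + 7 + 3 + 6 + 3 + 4.5 + 5.5 + 6.5 = 48 days.
After the first batch: Gamma(27 + 700, 5 + 48) = Gamma(727, 53).
Total count 509 over total exposure 28 days.
After the second batch: Gamma(727 + 509, 53 + 28) = Gamma(1236, 81).
Posterior variance = α'/β'² = 1236/6561 = 412/2187.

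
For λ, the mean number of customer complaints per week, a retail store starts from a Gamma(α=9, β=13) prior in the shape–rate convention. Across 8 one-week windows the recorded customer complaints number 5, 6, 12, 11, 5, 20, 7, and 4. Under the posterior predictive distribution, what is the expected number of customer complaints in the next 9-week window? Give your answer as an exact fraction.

Total count: 5 + 6 + 12 + 11 + 5 + 20 + 7 + 4 = 70.
Total exposure: 8 weeks.
The Gamma prior is conjugate for the Poisson rate, so λ | data ~ Gamma(9+70, 13+8) = Gamma(79, 21).
Predictive mean over a 9-week window = T·E[λ|data] = 9·79/21 = 237/7.

237/7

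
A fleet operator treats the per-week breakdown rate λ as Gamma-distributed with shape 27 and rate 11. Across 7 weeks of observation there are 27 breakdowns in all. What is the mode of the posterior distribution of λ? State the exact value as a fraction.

53/18

Total count 27 over total exposure 7 weeks.
Gamma(α, β) with Poisson data over total exposure Σt gives posterior Gamma(α+Σx, β+Σt) = Gamma(54, 18).
Posterior mode = (α'−1)/β' = 53/18.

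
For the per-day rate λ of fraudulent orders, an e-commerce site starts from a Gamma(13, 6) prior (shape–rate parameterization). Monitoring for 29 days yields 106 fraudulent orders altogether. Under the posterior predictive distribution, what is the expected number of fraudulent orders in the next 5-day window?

Total count 106 over total exposure 29 days.
Gamma(α, β) with Poisson data over total exposure Σt gives posterior Gamma(α+Σx, β+Σt) = Gamma(119, 35).
Predictive mean over a 5-day window = T·E[λ|data] = 5·119/35 = 17.

17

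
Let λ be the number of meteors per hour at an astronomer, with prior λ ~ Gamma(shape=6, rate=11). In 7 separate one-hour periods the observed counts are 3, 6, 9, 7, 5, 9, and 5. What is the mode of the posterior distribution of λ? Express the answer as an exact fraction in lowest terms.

49/18

Total count: 3 + 6 + 9 + 7 + 5 + 9 + 5 = 44.
Total exposure: 7 hours.
The Gamma prior is conjugate for the Poisson rate, so λ | data ~ Gamma(6+44, 11+7) = Gamma(50, 18).
Posterior mode = (α'−1)/β' = 49/18.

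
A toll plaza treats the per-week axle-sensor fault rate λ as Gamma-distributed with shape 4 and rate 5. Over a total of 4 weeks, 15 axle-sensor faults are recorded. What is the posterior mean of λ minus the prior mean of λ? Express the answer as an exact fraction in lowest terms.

Total count 15 over total exposure 4 weeks.
Gamma(α, β) with Poisson data over total exposure Σt gives posterior Gamma(α+Σx, β+Σt) = Gamma(19, 9).
Posterior mean = 19/9 = 19/9; prior mean = 4/5 = 4/5. Difference = 19/9 − 4/5 = 59/45.

59/45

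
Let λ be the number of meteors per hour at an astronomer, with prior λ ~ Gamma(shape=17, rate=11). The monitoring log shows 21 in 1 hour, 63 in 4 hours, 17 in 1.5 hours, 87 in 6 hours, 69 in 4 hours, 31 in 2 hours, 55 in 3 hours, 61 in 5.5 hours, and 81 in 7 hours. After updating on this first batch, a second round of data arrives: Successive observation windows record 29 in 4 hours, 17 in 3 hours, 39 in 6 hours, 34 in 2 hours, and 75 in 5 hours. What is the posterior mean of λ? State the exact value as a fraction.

Total count: 21 + 63 + 17 + 87 + 69 + 31 + 55 + 61 + 81 = 485.
Total exposure: 1 + 4 + 1.5 + 6 + 4 + 2 + 3 + 5.5 + 7 = 34 hours.
After the first batch: Gamma(17 + 485, 11 + 34) = Gamma(502, 45).
Total count: 29 + 17 + 39 + 34 + 75 = 194.
Total exposure: 4 + 3 + 6 + 2 + 5 = 20 hours.
After the second batch: Gamma(502 + 194, 45 + 20) = Gamma(696, 65).
Posterior mean = α'/β' = 696/65.

696/65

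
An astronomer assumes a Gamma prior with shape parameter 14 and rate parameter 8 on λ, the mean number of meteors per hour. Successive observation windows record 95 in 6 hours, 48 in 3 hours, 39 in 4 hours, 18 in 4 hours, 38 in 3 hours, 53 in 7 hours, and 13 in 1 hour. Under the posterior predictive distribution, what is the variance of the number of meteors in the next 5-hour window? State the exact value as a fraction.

10865/216

Total count: 95 + 48 + 39 + 18 + 38 + 53 + 13 = 304.
Total exposure: 6 + 3 + 4 + 4 + 3 + 7 + 1 = 28 hours.
Conjugate update: add total count to the shape and total exposure to the rate, giving Gamma(318, 36).
The posterior predictive for a window of length T is Negative Binomial with variance T·α'·(β'+T)/β'² = 5·318·41/1296 = 10865/216.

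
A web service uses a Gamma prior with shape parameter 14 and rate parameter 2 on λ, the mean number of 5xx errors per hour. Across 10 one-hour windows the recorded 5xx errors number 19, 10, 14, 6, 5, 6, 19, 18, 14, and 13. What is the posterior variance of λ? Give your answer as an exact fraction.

23/24

Total count: 19 + 10 + 14 + 6 + 5 + 6 + 19 + 18 + 14 + 13 = 124.
Total exposure: 10 hours.
The Gamma prior is conjugate for the Poisson rate, so λ | data ~ Gamma(14+124, 2+10) = Gamma(138, 12).
Posterior variance = α'/β'² = 138/144 = 23/24.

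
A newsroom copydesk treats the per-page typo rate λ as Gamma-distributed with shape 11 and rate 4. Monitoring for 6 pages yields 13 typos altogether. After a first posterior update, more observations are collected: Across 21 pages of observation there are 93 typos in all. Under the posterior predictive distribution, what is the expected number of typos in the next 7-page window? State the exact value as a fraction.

Total count 13 over total exposure 6 pages.
After the first batch: Gamma(11 + 13, 4 + 6) = Gamma(24, 10).
Total count 93 over total exposure 21 pages.
After the second batch: Gamma(24 + 93, 10 + 21) = Gamma(117, 31).
Predictive mean over a 7-page window = T·E[λ|data] = 7·117/31 = 819/31.

819/31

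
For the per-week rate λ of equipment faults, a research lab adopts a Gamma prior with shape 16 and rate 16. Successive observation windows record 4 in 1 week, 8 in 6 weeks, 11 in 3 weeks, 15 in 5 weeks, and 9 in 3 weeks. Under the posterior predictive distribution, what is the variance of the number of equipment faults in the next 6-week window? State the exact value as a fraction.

3780/289

Total count: 4 + 8 + 11 + 15 + 9 = 47.
Total exposure: 1 + 6 + 3 + 5 + 3 = 18 weeks.
By Gamma–Poisson conjugacy, the posterior is Gamma(α + Σx, β + Σt) = Gamma(16 + 47, 16 + 18) = Gamma(63, 34).
The posterior predictive for a window of length T is Negative Binomial with variance T·α'·(β'+T)/β'² = 6·63·40/1156 = 3780/289.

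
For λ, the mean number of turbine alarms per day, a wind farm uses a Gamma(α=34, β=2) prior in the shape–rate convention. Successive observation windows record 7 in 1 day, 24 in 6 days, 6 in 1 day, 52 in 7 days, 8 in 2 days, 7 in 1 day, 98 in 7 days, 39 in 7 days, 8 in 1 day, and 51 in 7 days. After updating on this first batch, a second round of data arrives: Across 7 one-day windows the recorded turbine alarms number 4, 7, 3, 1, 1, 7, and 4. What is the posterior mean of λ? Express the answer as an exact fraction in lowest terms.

Total count: 7 + 24 + 6 + 52 + 8 + 7 + 98 + 39 + 8 + 51 = 300.
Total exposure: 1 + 6 + 1 + 7 + 2 + 1 + 7 + 7 + 1 + 7 = 40 days.
After the first batch: Gamma(34 + 300, 2 + 40) = Gamma(334, 42).
Total count: 4 + 7 + 3 + 1 + 1 + 7 + 4 = 27.
Total exposure: 7 days.
After the second batch: Gamma(334 + 27, 42 + 7) = Gamma(361, 49).
Posterior mean = α'/β' = 361/49.

361/49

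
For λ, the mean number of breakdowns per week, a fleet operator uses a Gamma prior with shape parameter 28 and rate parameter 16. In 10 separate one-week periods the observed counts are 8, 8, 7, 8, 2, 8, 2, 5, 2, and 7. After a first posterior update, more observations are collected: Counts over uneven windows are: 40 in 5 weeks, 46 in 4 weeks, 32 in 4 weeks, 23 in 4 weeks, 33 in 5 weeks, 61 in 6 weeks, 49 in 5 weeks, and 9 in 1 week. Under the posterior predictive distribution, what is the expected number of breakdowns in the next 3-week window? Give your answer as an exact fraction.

Total count: 8 + 8 + 7 + 8 + 2 + 8 + 2 + 5 + 2 + 7 = 57.
Total exposure: 10 weeks.
After the first batch: Gamma(28 + 57, 16 + 10) = Gamma(85, 26).
Total count: 40 + 46 + 32 + 23 + 33 + 61 + 49 + 9 = 293.
Total exposure: 5 + 4 + 4 + 4 + 5 + 6 + 5 + 1 = 34 weeks.
After the second batch: Gamma(85 + 293, 26 + 34) = Gamma(378, 60).
Predictive mean over a 3-week window = T·E[λ|data] = 3·378/60 = 189/10.

189/10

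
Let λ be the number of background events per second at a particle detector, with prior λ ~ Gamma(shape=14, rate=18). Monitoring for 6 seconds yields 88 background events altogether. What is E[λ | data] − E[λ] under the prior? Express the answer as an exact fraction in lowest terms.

Total count 88 over total exposure 6 seconds.
Gamma(α, β) with Poisson data over total exposure Σt gives posterior Gamma(α+Σx, β+Σt) = Gamma(102, 24).
Posterior mean = 102/24 = 17/4; prior mean = 14/18 = 7/9. Difference = 17/4 − 7/9 = 125/36.

125/36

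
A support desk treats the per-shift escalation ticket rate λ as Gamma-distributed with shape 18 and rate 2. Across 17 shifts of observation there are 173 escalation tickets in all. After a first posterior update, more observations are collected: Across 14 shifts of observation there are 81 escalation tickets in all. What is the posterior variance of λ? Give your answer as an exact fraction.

Total count 173 over total exposure 17 shifts.
After the first batch: Gamma(18 + 173, 2 + 17) = Gamma(191, 19).
Total count 81 over total exposure 14 shifts.
After the second batch: Gamma(191 + 81, 19 + 14) = Gamma(272, 33).
Posterior variance = α'/β'² = 272/1089.

272/1089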